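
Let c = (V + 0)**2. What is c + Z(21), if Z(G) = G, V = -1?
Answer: 22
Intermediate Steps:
c = 1 (c = (-1 + 0)**2 = (-1)**2 = 1)
c + Z(21) = 1 + 21 = 22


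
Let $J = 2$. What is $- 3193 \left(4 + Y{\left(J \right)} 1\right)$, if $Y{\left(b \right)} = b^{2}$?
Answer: $-25544$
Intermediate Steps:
$- 3193 \left(4 + Y{\left(J \right)} 1\right) = - 3193 \left(4 + 2^{2} \cdot 1\right) = - 3193 \left(4 + 4 \cdot 1\right) = - 3193 \left(4 + 4\right) = \left(-3193\right) 8 = -25544$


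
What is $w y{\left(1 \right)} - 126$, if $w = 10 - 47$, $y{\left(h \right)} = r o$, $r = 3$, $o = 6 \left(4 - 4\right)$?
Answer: $-126$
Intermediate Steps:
$o = 0$ ($o = 6 \cdot 0 = 0$)
$y{\left(h \right)} = 0$ ($y{\left(h \right)} = 3 \cdot 0 = 0$)
$w = -37$
$w y{\left(1 \right)} - 126 = \left(-37\right) 0 - 126 = 0 - 126 = -126$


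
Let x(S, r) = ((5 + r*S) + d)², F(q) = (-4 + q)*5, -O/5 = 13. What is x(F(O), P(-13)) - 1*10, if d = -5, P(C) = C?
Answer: 20115215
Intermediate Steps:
O = -65 (O = -5*13 = -65)
F(q) = -20 + 5*q
x(S, r) = S²*r² (x(S, r) = ((5 + r*S) - 5)² = ((5 + S*r) - 5)² = (S*r)² = S²*r²)
x(F(O), P(-13)) - 1*10 = (-20 + 5*(-65))²*(-13)² - 1*10 = (-20 - 325)²*169 - 10 = (-345)²*169 - 10 = 119025*169 - 10 = 20115225 - 10 = 20115215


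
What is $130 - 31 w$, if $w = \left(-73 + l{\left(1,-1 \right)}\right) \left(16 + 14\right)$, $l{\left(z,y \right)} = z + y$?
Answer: $68020$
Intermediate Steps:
$l{\left(z,y \right)} = y + z$
$w = -2190$ ($w = \left(-73 + \left(-1 + 1\right)\right) \left(16 + 14\right) = \left(-73 + 0\right) 30 = \left(-73\right) 30 = -2190$)
$130 - 31 w = 130 - -67890 = 130 + 67890 = 68020$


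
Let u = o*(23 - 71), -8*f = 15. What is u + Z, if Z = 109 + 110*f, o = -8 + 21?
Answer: -2885/4 ≈ -721.25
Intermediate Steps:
f = -15/8 (f = -1/8*15 = -15/8 ≈ -1.8750)
o = 13
u = -624 (u = 13*(23 - 71) = 13*(-48) = -624)
Z = -389/4 (Z = 109 + 110*(-15/8) = 109 - 825/4 = -389/4 ≈ -97.250)
u + Z = -624 - 389/4 = -2885/4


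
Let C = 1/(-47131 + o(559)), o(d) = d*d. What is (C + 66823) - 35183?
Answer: 8395674001/265350 ≈ 31640.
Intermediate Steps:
o(d) = d²
C = 1/265350 (C = 1/(-47131 + 559²) = 1/(-47131 + 312481) = 1/265350 ≈ 3.7686e-6)
(C + 66823) - 35183 = (1/265350 + 66823) - 35183 = 17731483051/265350 - 35183 = 8395674001/265350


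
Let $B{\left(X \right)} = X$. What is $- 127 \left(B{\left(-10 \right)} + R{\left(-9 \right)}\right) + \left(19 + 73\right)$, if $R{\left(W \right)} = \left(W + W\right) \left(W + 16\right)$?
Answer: $17364$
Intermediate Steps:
$R{\left(W \right)} = 2 W \left(16 + W\right)$
$- 127 \left(B{\left(-10 \right)} + R{\left(-9 \right)}\right) + \left(19 + 73\right) = - 127 \left(-10 + 2 \left(-9\right) \left(16 - 9\right)\right) + \left(19 + 73\right) = - 127 \left(-10 + 2 \left(-9\right) 7\right) + 92 = - 127 \left(-10 - 126\right) + 92 = \left(-127\right) \left(-136\right) + 92 = 17272 + 92 = 17364$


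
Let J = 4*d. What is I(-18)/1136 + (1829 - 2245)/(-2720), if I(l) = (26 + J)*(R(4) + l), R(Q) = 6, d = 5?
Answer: -4019/12070 ≈ -0.33297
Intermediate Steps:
J = 20 (J = 4*5 = 20)
I(l) = 276 + 46*l (I(l) = (26 + 20)*(6 + l) = 46*(6 + l) = 276 + 46*l)
I(-18)/1136 + (1829 - 2245)/(-2720) = (276 + 46*(-18))/1136 + (1829 - 2245)/(-2720) = (276 - 828)*(1/1136) - 416*(-1/2720) = -552*1/1136 + 13/85 = -69/142 + 13/85 = -4019/12070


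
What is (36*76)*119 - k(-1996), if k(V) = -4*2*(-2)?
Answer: 325568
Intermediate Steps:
k(V) = 16 (k(V) = -8*(-2) = 16)
(36*76)*119 - k(-1996) = (36*76)*119 - 1*16 = 2736*119 - 16 = 325584 - 16 = 325568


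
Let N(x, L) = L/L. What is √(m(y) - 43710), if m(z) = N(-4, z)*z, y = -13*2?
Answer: 2*I*√10934 ≈ 209.13*I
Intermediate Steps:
N(x, L) = 1
y = -26
m(z) = z (m(z) = 1*z = z)
√(m(y) - 43710) = √(-26 - 43710) = √(-43736) = 2*I*√10934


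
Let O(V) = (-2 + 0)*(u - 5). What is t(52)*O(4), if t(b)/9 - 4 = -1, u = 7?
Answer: -108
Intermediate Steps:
t(b) = 27 (t(b) = 36 + 9*(-1) = 36 - 9 = 27)
O(V) = -4 (O(V) = (-2 + 0)*(7 - 5) = -2*2 = -4)
t(52)*O(4) = 27*(-4) = -108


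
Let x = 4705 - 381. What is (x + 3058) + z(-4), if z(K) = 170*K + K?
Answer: 6698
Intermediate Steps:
z(K) = 171*K
x = 4324
(x + 3058) + z(-4) = (4324 + 3058) + 171*(-4) = 7382 - 684 = 6698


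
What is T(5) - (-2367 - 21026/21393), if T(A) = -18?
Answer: 50273183/21393 ≈ 2350.0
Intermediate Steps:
T(5) - (-2367 - 21026/21393) = -18 - (-2367 - 21026/21393) = -18 - 1*(-50658257/21393) = -18 + 50658257/21393 = 50273183/21393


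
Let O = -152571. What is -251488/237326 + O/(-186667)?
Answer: -5367722675/22150466221 ≈ -0.24233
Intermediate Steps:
-251488/237326 + O/(-186667) = -251488/237326 - 152571/(-186667) = -251488*1/237326 - 152571*(-1/186667) = -125744/118663 + 152571/186667 = -5367722675/22150466221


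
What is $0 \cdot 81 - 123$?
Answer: $-123$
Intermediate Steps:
$0 \cdot 81 - 123 = 0 - 123 = -123$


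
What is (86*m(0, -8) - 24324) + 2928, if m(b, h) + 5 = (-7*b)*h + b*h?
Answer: -21826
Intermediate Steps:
m(b, h) = -5 - 6*b*h (m(b, h) = -5 + ((-7*b)*h + b*h) = -5 + (-7*b*h + b*h) = -5 - 6*b*h)
(86*m(0, -8) - 24324) + 2928 = (86*(-5 - 6*0*(-8)) - 24324) + 2928 = (86*(-5 + 0) - 24324) + 2928 = (86*(-5) - 24324) + 2928 = (-430 - 24324) + 2928 = -24754 + 2928 = -21826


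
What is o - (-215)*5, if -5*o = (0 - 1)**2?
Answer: 5374/5 ≈ 1074.8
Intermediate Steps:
o = -1/5 (o = -(0 - 1)**2/5 = -1/5*(-1)**2 = -1/5*1 = -1/5 ≈ -0.20000)
o - (-215)*5 = -1/5 - (-215)*5 = -1/5 - 43*(-25) = -1/5 + 1075 = 5374/5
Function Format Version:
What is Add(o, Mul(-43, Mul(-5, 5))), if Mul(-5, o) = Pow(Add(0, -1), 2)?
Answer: Rational(5374, 5) ≈ 1074.8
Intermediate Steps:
o = Rational(-1, 5) (o = Mul(Rational(-1, 5), Pow(Add(0, -1), 2)) = Mul(Rational(-1, 5), Pow(-1, 2)) = Mul(Rational(-1, 5), 1) = Rational(-1, 5) ≈ -0.20000)
Add(o, Mul(-43, Mul(-5, 5))) = Add(Rational(-1, 5), Mul(-43, Mul(-5, 5))) = Add(Rational(-1, 5), Mul(-43, -25)) = Add(Rational(-1, 5), 1075) = Rational(5374, 5)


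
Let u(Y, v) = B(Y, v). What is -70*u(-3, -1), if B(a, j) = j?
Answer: 70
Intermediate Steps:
u(Y, v) = v
-70*u(-3, -1) = -70*(-1) = 70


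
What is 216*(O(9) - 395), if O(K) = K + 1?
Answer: -83160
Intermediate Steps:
O(K) = 1 + K
216*(O(9) - 395) = 216*((1 + 9) - 395) = 216*(10 - 395) = 216*(-385) = -83160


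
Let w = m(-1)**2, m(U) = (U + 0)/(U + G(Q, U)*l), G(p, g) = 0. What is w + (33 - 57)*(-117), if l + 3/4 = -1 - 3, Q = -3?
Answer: 2809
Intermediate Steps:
l = -19/4 (l = -3/4 + (-1 - 3) = -3/4 - 4 = -19/4 ≈ -4.7500)
m(U) = 1 (m(U) = (U + 0)/(U + 0*(-19/4)) = U/(U + 0) = U/U = 1)
w = 1 (w = 1**2 = 1)
w + (33 - 57)*(-117) = 1 + (33 - 57)*(-117) = 1 - 24*(-117) = 1 + 2808 = 2809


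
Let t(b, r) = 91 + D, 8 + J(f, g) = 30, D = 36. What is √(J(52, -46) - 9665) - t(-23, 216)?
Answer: -127 + I*√9643 ≈ -127.0 + 98.199*I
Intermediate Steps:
J(f, g) = 22 (J(f, g) = -8 + 30 = 22)
t(b, r) = 127 (t(b, r) = 91 + 36 = 127)
√(J(52, -46) - 9665) - t(-23, 216) = √(22 - 9665) - 1*127 = √(-9643) - 127 = I*√9643 - 127 = -127 + I*√9643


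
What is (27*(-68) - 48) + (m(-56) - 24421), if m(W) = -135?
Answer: -26440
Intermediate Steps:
(27*(-68) - 48) + (m(-56) - 24421) = (27*(-68) - 48) + (-135 - 24421) = (-1836 - 48) - 24556 = -1884 - 24556 = -26440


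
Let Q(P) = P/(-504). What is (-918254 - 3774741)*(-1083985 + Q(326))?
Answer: 1281959083597085/252 ≈ 5.0871e+12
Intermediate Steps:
Q(P) = -P/504 (Q(P) = P*(-1/504) = -P/504)
(-918254 - 3774741)*(-1083985 + Q(326)) = (-918254 - 3774741)*(-1083985 - 1/504*326) = -4692995*(-1083985 - 163/252) = -4692995*(-273164383/252) = 1281959083597085/252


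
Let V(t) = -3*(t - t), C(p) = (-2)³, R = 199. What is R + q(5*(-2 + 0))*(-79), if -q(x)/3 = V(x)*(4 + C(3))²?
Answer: 199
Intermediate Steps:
C(p) = -8
V(t) = 0 (V(t) = -3*0 = 0)
q(x) = 0 (q(x) = -0*(4 - 8)² = -0*(-4)² = -0*16 = -3*0 = 0)
R + q(5*(-2 + 0))*(-79) = 199 + 0*(-79) = 199 + 0 = 199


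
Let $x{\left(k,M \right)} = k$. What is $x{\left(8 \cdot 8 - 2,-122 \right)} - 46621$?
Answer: $-46559$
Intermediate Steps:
$x{\left(8 \cdot 8 - 2,-122 \right)} - 46621 = \left(8 \cdot 8 - 2\right) - 46621 = \left(64 - 2\right) - 46621 = 62 - 46621 = -46559$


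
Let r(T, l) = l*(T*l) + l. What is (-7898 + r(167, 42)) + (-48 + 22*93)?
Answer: 288730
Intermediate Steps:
r(T, l) = l + T*l² (r(T, l) = T*l² + l = l + T*l²)
(-7898 + r(167, 42)) + (-48 + 22*93) = (-7898 + 42*(1 + 167*42)) + (-48 + 22*93) = (-7898 + 42*(1 + 7014)) + (-48 + 2046) = (-7898 + 42*7015) + 1998 = (-7898 + 294630) + 1998 = 286732 + 1998 = 288730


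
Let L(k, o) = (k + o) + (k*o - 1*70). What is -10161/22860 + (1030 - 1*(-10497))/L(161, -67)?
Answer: -41430007/27338020 ≈ -1.5155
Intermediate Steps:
L(k, o) = -70 + k + o + k*o (L(k, o) = (k + o) + (k*o - 70) = (k + o) + (-70 + k*o) = -70 + k + o + k*o)
-10161/22860 + (1030 - 1*(-10497))/L(161, -67) = -10161/22860 + (1030 - 1*(-10497))/(-70 + 161 - 67 + 161*(-67)) = -10161*1/22860 + (1030 + 10497)/(-70 + 161 - 67 - 10787) = -1129/2540 + 11527/(-10763) = -1129/2540 + 11527*(-1/10763) = -1129/2540 - 11527/10763 = -41430007/27338020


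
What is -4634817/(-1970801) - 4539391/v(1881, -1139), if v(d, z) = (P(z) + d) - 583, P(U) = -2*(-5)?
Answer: -8940173981555/2577807708 ≈ -3468.1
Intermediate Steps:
P(U) = 10
v(d, z) = -573 + d (v(d, z) = (10 + d) - 583 = -573 + d)
-4634817/(-1970801) - 4539391/v(1881, -1139) = -4634817/(-1970801) - 4539391/(-573 + 1881) = -4634817*(-1/1970801) - 4539391/1308 = 4634817/1970801 - 4539391*1/1308 = 4634817/1970801 - 4539391/1308 = -8940173981555/2577807708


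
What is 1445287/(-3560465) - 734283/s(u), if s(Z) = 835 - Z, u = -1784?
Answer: -290908236472/1036095315 ≈ -280.77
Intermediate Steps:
1445287/(-3560465) - 734283/s(u) = 1445287/(-3560465) - 734283/(835 - 1*(-1784)) = 1445287*(-1/3560465) - 734283/(835 + 1784) = -1445287/3560465 - 734283/2619 = -1445287/3560465 - 734283*1/2619 = -1445287/3560465 - 81587/291 = -290908236472/1036095315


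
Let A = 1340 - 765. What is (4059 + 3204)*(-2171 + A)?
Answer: -11591748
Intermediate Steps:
A = 575
(4059 + 3204)*(-2171 + A) = (4059 + 3204)*(-2171 + 575) = 7263*(-1596) = -11591748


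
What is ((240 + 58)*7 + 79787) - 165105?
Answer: -83232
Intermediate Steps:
((240 + 58)*7 + 79787) - 165105 = (298*7 + 79787) - 165105 = (2086 + 79787) - 165105 = 81873 - 165105 = -83232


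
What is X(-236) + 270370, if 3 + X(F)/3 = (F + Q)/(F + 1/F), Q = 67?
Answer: 15058416269/55697 ≈ 2.7036e+5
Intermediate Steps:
X(F) = -9 + 3*(67 + F)/(F + 1/F) (X(F) = -9 + 3*((F + 67)/(F + 1/F)) = -9 + 3*((67 + F)/(F + 1/F)) = -9 + 3*(67 + F)/(F + 1/F))
X(-236) + 270370 = 3*(-3 - 2*(-236)² + 67*(-236))/(1 + (-236)²) + 270370 = 3*(-3 - 2*55696 - 15812)/(1 + 55696) + 270370 = 3*(-3 - 111392 - 15812)/55697 + 270370 = 3*(1/55697)*(-127207) + 270370 = -381621/55697 + 270370 = 15058416269/55697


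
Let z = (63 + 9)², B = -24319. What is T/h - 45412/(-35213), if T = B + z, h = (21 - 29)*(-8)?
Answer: -670894387/2253632 ≈ -297.69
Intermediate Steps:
h = 64 (h = -8*(-8) = 64)
z = 5184 (z = 72² = 5184)
T = -19135 (T = -24319 + 5184 = -19135)
T/h - 45412/(-35213) = -19135/64 - 45412/(-35213) = -19135*1/64 - 45412*(-1/35213) = -19135/64 + 45412/35213 = -670894387/2253632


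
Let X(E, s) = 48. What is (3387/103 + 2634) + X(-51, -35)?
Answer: 279633/103 ≈ 2714.9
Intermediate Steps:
(3387/103 + 2634) + X(-51, -35) = (3387/103 + 2634) + 48 = 274689/103 + 48 = 279633/103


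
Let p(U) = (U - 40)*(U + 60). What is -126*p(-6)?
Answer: 312984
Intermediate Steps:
p(U) = (-40 + U)*(60 + U)
-126*p(-6) = -126*(-2400 + (-6)**2 + 20*(-6)) = -126*(-2400 + 36 - 120) = -126*(-2484) = 312984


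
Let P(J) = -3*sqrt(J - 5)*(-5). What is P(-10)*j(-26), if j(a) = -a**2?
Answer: -10140*I*sqrt(15) ≈ -39272.0*I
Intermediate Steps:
P(J) = 15*sqrt(-5 + J) (P(J) = -3*sqrt(-5 + J)*(-5) = 15*sqrt(-5 + J))
P(-10)*j(-26) = (15*sqrt(-5 - 10))*(-1*(-26)**2) = (15*sqrt(-15))*(-1*676) = (15*(I*sqrt(15)))*(-676) = (15*I*sqrt(15))*(-676) = -10140*I*sqrt(15)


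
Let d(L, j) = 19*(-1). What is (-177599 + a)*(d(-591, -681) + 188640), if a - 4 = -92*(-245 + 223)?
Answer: -33116377591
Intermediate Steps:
d(L, j) = -19
a = 2028 (a = 4 - 92*(-245 + 223) = 4 - 92*(-22) = 4 + 2024 = 2028)
(-177599 + a)*(d(-591, -681) + 188640) = (-177599 + 2028)*(-19 + 188640) = -175571*188621 = -33116377591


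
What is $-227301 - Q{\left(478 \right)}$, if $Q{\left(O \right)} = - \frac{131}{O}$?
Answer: $- \frac{108649747}{478} \approx -2.273 \cdot 10^{5}$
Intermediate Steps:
$-227301 - Q{\left(478 \right)} = -227301 - - \frac{131}{478} = -227301 + \frac{131}{478} = - \frac{108649747}{478}$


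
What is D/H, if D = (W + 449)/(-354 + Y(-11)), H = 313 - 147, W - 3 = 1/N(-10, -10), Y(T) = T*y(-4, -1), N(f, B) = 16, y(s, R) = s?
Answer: -7233/823360 ≈ -0.0087847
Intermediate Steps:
Y(T) = -4*T (Y(T) = T*(-4) = -4*T)
W = 49/16 (W = 3 + 1/16 = 49/16 ≈ 3.0625)
H = 166
D = -7233/4960 (D = (49/16 + 449)/(-354 - 4*(-11)) = 7233/(16*(-354 + 44)) = (7233/16)/(-310) = (7233/16)*(-1/310) = -7233/4960 ≈ -1.4583)
D/H = -7233/4960/166 = -7233/4960*1/166 = -7233/823360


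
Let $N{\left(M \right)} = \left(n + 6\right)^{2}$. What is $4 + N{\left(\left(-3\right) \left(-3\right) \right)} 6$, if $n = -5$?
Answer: $10$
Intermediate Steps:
$N{\left(M \right)} = 1$ ($N{\left(M \right)} = \left(-5 + 6\right)^{2} = 1^{2} = 1$)
$4 + N{\left(\left(-3\right) \left(-3\right) \right)} 6 = 4 + 1 \cdot 6 = 4 + 6 = 10$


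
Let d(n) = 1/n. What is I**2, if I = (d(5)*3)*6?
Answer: 324/25 ≈ 12.960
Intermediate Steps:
d(n) = 1/n
I = 18/5 (I = (3/5)*6 = 18/5 ≈ 3.6000)
I**2 = (18/5)**2 = 324/25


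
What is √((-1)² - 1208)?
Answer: I*√1207 ≈ 34.742*I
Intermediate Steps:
√((-1)² - 1208) = √(1 - 1208) = √(-1207) = I*√1207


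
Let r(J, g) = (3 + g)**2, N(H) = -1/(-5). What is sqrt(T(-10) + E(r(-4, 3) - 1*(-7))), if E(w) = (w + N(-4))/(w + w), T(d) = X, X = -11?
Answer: I*sqrt(485255)/215 ≈ 3.24*I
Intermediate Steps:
N(H) = 1/5 (N(H) = -1*(-1/5) = 1/5)
T(d) = -11
E(w) = (1/5 + w)/(2*w) (E(w) = (w + 1/5)/(w + w) = (1/5 + w)/((2*w)) = (1/5 + w)*(1/(2*w)) = (1/5 + w)/(2*w))
sqrt(T(-10) + E(r(-4, 3) - 1*(-7))) = sqrt(-11 + (1 + 5*((3 + 3)**2 - 1*(-7)))/(10*((3 + 3)**2 - 1*(-7)))) = sqrt(-11 + (1 + 5*(6**2 + 7))/(10*(6**2 + 7))) = sqrt(-11 + (1 + 5*(36 + 7))/(10*(36 + 7))) = sqrt(-11 + (1/10)*(1 + 5*43)/43) = sqrt(-11 + (1/10)*(1/43)*(1 + 215)) = sqrt(-11 + (1/10)*(1/43)*216) = sqrt(-11 + 108/215) = sqrt(-2257/215) = I*sqrt(485255)/215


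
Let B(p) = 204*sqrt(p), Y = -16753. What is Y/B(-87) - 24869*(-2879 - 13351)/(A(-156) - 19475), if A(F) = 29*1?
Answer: -67270645/3241 + 16753*I*sqrt(87)/17748 ≈ -20756.0 + 8.8045*I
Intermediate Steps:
A(F) = 29
Y/B(-87) - 24869*(-2879 - 13351)/(A(-156) - 19475) = -16753*(-I*sqrt(87)/17748) - 24869*(-2879 - 13351)/(29 - 19475) = -16753*(-I*sqrt(87)/17748) - 24869/((-19446/(-16230))) = -16753*(-I*sqrt(87)/17748) - 24869/((-19446*(-1/16230))) = -(-16753)*I*sqrt(87)/17748 - 24869/3241/2705 = 16753*I*sqrt(87)/17748 - 24869*2705/3241 = 16753*I*sqrt(87)/17748 - 67270645/3241 = -67270645/3241 + 16753*I*sqrt(87)/17748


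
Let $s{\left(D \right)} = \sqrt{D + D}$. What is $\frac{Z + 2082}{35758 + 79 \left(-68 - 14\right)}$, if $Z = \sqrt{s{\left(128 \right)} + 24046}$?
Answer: $\frac{347}{4880} + \frac{\sqrt{24062}}{29280} \approx 0.076404$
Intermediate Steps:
$s{\left(D \right)} = \sqrt{2} \sqrt{D}$ ($s{\left(D \right)} = \sqrt{2 D} = \sqrt{2} \sqrt{D}$)
$Z = \sqrt{24062}$ ($Z = \sqrt{\sqrt{2} \sqrt{128} + 24046} = \sqrt{\sqrt{2} \cdot 8 \sqrt{2} + 24046} = \sqrt{16 + 24046} = \sqrt{24062} \approx 155.12$)
$\frac{Z + 2082}{35758 + 79 \left(-68 - 14\right)} = \frac{\sqrt{24062} + 2082}{35758 + 79 \left(-68 - 14\right)} = \frac{2082 + \sqrt{24062}}{35758 + 79 \left(-82\right)} = \frac{2082 + \sqrt{24062}}{35758 - 6478} = \frac{2082 + \sqrt{24062}}{29280} = \left(2082 + \sqrt{24062}\right) \frac{1}{29280} = \frac{347}{4880} + \frac{\sqrt{24062}}{29280}$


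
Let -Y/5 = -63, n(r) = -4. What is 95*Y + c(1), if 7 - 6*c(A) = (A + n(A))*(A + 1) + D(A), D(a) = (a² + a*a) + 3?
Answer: 89779/3 ≈ 29926.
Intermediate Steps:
D(a) = 3 + 2*a² (D(a) = (a² + a²) + 3 = 2*a² + 3 = 3 + 2*a²)
Y = 315 (Y = -5*(-63) = 315)
c(A) = ⅔ - A²/3 - (1 + A)*(-4 + A)/6 (c(A) = 7/6 - ((A - 4)*(A + 1) + (3 + 2*A²))/6 = 7/6 - ((-4 + A)*(1 + A) + (3 + 2*A²))/6 = 7/6 - ((1 + A)*(-4 + A) + (3 + 2*A²))/6 = 7/6 - (3 + 2*A² + (1 + A)*(-4 + A))/6 = 7/6 + (-½ - A²/3 - (1 + A)*(-4 + A)/6) = ⅔ - A²/3 - (1 + A)*(-4 + A)/6)
95*Y + c(1) = 95*315 + (4/3 + (½)*1 - ½*1²) = 29925 + (4/3 + ½ - ½*1) = 29925 + (4/3 + ½ - ½) = 29925 + 4/3 = 89779/3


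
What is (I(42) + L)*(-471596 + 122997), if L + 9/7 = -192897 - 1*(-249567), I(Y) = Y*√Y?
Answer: -138282599919/7 - 14641158*√42 ≈ -1.9850e+10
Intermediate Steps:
I(Y) = Y^(3/2)
L = 396681/7 (L = -9/7 + (-192897 - 1*(-249567)) = -9/7 + (-192897 + 249567) = -9/7 + 56670 = 396681/7 ≈ 56669.)
(I(42) + L)*(-471596 + 122997) = (42^(3/2) + 396681/7)*(-471596 + 122997) = (42*√42 + 396681/7)*(-348599) = (396681/7 + 42*√42)*(-348599) = -138282599919/7 - 14641158*√42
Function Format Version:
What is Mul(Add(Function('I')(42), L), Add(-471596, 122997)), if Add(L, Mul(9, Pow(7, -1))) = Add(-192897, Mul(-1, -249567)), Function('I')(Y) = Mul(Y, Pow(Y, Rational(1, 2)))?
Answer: Add(Rational(-138282599919, 7), Mul(-14641158, Pow(42, Rational(1, 2)))) ≈ -1.9850e+10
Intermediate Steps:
Function('I')(Y) = Pow(Y, Rational(3, 2))
L = Rational(396681, 7) (L = Add(Rational(-9, 7), Add(-192897, Mul(-1, -249567))) = Add(Rational(-9, 7), Add(-192897, 249567)) = Add(Rational(-9, 7), 56670) = Rational(396681, 7) ≈ 56669.)
Mul(Add(Function('I')(42), L), Add(-471596, 122997)) = Mul(Add(Pow(42, Rational(3, 2)), Rational(396681, 7)), Add(-471596, 122997)) = Mul(Add(Mul(42, Pow(42, Rational(1, 2))), Rational(396681, 7)), -348599) = Mul(Add(Rational(396681, 7), Mul(42, Pow(42, Rational(1, 2)))), -348599) = Add(Rational(-138282599919, 7), Mul(-14641158, Pow(42, Rational(1, 2))))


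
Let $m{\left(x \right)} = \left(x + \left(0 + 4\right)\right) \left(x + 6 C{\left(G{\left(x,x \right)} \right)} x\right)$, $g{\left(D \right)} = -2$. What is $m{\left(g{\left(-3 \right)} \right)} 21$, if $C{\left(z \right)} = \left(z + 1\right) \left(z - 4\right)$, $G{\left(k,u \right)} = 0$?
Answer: $1932$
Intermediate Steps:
$C{\left(z \right)} = \left(1 + z\right) \left(-4 + z\right)$
$m{\left(x \right)} = - 23 x \left(4 + x\right)$ ($m{\left(x \right)} = \left(x + \left(0 + 4\right)\right) \left(x + 6 \left(-4 + 0^{2} - 0\right) x\right) = \left(x + 4\right) \left(x + 6 \left(-4 + 0 + 0\right) x\right) = \left(4 + x\right) \left(x + 6 \left(-4\right) x\right) = \left(4 + x\right) \left(x - 24 x\right) = \left(4 + x\right) \left(- 23 x\right) = - 23 x \left(4 + x\right)$)
$m{\left(g{\left(-3 \right)} \right)} 21 = \left(-23\right) \left(-2\right) \left(4 - 2\right) 21 = \left(-23\right) \left(-2\right) 2 \cdot 21 = 92 \cdot 21 = 1932$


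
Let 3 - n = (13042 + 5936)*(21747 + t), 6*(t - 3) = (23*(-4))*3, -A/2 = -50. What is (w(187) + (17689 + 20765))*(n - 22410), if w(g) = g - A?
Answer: -15875844139179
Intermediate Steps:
A = 100 (A = -2*(-50) = 100)
t = -43 (t = 3 + ((23*(-4))*3)/6 = 3 + (-92*3)/6 = 3 + (⅙)*(-276) = 3 - 46 = -43)
w(g) = -100 + g (w(g) = g - 1*100 = g - 100 = -100 + g)
n = -411898509 (n = 3 - (13042 + 5936)*(21747 - 43) = 3 - 18978*21704 = 3 - 1*411898512 = 3 - 411898512 = -411898509)
(w(187) + (17689 + 20765))*(n - 22410) = ((-100 + 187) + (17689 + 20765))*(-411898509 - 22410) = (87 + 38454)*(-411920919) = 38541*(-411920919) = -15875844139179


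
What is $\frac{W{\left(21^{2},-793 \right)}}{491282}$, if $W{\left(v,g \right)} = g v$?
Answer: $- \frac{349713}{491282} \approx -0.71184$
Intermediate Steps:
$\frac{W{\left(21^{2},-793 \right)}}{491282} = \frac{\left(-793\right) 21^{2}}{491282} = \left(-793\right) 441 \cdot \frac{1}{491282} = \left(-349713\right) \frac{1}{491282} = - \frac{349713}{491282}$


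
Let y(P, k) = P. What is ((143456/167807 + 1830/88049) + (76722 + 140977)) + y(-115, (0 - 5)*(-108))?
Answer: 3214868441384266/14775238543 ≈ 2.1759e+5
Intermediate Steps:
((143456/167807 + 1830/88049) + (76722 + 140977)) + y(-115, (0 - 5)*(-108)) = ((143456/167807 + 1830/88049) + (76722 + 140977)) - 115 = ((143456*(1/167807) + 1830*(1/88049)) + 217699) - 115 = ((143456/167807 + 1830/88049) + 217699) - 115 = (12938244154/14775238543 + 217699) - 115 = 3216567593816711/14775238543 - 115 = 3214868441384266/14775238543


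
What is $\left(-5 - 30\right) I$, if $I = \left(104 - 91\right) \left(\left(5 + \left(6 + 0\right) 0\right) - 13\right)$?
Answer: $3640$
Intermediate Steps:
$I = -104$ ($I = 13 \left(\left(5 + 6 \cdot 0\right) - 13\right) = 13 \left(\left(5 + 0\right) - 13\right) = 13 \left(5 - 13\right) = 13 \left(-8\right) = -104$)
$\left(-5 - 30\right) I = \left(-5 - 30\right) \left(-104\right) = \left(-35\right) \left(-104\right) = 3640$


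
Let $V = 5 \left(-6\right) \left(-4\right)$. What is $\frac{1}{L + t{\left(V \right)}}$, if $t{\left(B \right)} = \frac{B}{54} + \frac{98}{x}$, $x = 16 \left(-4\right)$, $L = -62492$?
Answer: $- \frac{288}{17997497} \approx -1.6002 \cdot 10^{-5}$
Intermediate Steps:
$V = 120$ ($V = \left(-30\right) \left(-4\right) = 120$)
$x = -64$
$t{\left(B \right)} = - \frac{49}{32} + \frac{B}{54}$ ($t{\left(B \right)} = \frac{B}{54} + \frac{98}{-64} = B \frac{1}{54} + 98 \left(- \frac{1}{64}\right) = \frac{B}{54} - \frac{49}{32} = - \frac{49}{32} + \frac{B}{54}$)
$\frac{1}{L + t{\left(V \right)}} = \frac{1}{-62492 + \left(- \frac{49}{32} + \frac{1}{54} \cdot 120\right)} = \frac{1}{-62492 + \left(- \frac{49}{32} + \frac{20}{9}\right)} = \frac{1}{-62492 + \frac{199}{288}} = \frac{1}{- \frac{17997497}{288}} = - \frac{288}{17997497}$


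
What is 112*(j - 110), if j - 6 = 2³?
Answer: -10752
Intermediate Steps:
j = 14 (j = 6 + 2³ = 6 + 8 = 14)
112*(j - 110) = 112*(14 - 110) = 112*(-96) = -10752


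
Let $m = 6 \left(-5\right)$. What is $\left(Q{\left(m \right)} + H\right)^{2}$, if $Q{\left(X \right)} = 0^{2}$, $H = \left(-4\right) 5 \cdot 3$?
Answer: $3600$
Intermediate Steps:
$H = -60$ ($H = \left(-20\right) 3 = -60$)
$m = -30$
$Q{\left(X \right)} = 0$
$\left(Q{\left(m \right)} + H\right)^{2} = \left(0 - 60\right)^{2} = \left(-60\right)^{2} = 3600$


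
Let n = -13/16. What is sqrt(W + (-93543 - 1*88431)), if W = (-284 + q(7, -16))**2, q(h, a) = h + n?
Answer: I*sqrt(26827319)/16 ≈ 323.72*I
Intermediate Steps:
n = -13/16 (n = -13*1/16 = -13/16 ≈ -0.81250)
q(h, a) = -13/16 + h (q(h, a) = h - 13/16 = -13/16 + h)
W = 19758025/256 (W = (-284 + (-13/16 + 7))**2 = (-284 + 99/16)**2 = (-4445/16)**2 = 19758025/256 ≈ 77180.)
sqrt(W + (-93543 - 1*88431)) = sqrt(19758025/256 + (-93543 - 1*88431)) = sqrt(19758025/256 + (-93543 - 88431)) = sqrt(19758025/256 - 181974) = sqrt(-26827319/256) = I*sqrt(26827319)/16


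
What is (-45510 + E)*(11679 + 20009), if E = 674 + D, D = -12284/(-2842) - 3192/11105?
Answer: -22417916438369776/15780205 ≈ -1.4206e+9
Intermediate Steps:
D = 63671078/15780205 (D = -12284*(-1/2842) - 3192*1/11105 = 6142/1421 - 3192/11105 = 63671078/15780205 ≈ 4.0349)
E = 10699529248/15780205 (E = 674 + 63671078/15780205 = 10699529248/15780205 ≈ 678.04)
(-45510 + E)*(11679 + 20009) = (-45510 + 10699529248/15780205)*(11679 + 20009) = -707457600302/15780205*31688 = -22417916438369776/15780205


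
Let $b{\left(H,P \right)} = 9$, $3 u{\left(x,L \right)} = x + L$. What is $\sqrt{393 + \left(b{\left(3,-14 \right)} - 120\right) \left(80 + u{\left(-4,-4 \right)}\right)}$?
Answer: $i \sqrt{8191} \approx 90.504 i$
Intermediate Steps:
$u{\left(x,L \right)} = \frac{L}{3} + \frac{x}{3}$ ($u{\left(x,L \right)} = \frac{x + L}{3} = \frac{L + x}{3} = \frac{L}{3} + \frac{x}{3}$)
$\sqrt{393 + \left(b{\left(3,-14 \right)} - 120\right) \left(80 + u{\left(-4,-4 \right)}\right)} = \sqrt{393 + \left(9 - 120\right) \left(80 + \left(\frac{1}{3} \left(-4\right) + \frac{1}{3} \left(-4\right)\right)\right)} = \sqrt{393 - 111 \left(80 - \frac{8}{3}\right)} = \sqrt{393 - 8584} = \sqrt{-8191} = i \sqrt{8191}$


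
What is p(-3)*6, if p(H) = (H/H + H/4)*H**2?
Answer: 27/2 ≈ 13.500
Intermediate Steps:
p(H) = H**2*(1 + H/4) (p(H) = (1 + H*(1/4))*H**2 = (1 + H/4)*H**2 = H**2*(1 + H/4))
p(-3)*6 = ((1/4)*(-3)**2*(4 - 3))*6 = ((1/4)*9*1)*6 = (9/4)*6 = 27/2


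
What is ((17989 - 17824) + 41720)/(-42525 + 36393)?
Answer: -41885/6132 ≈ -6.8306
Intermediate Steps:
((17989 - 17824) + 41720)/(-42525 + 36393) = (165 + 41720)/(-6132) = 41885*(-1/6132) = -41885/6132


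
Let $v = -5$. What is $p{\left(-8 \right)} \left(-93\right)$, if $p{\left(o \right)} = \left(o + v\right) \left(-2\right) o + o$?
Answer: $20088$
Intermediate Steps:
$p{\left(o \right)} = o + o \left(10 - 2 o\right)$ ($p{\left(o \right)} = \left(o - 5\right) \left(-2\right) o + o = \left(-5 + o\right) \left(-2\right) o + o = \left(10 - 2 o\right) o + o = o \left(10 - 2 o\right) + o = o + o \left(10 - 2 o\right)$)
$p{\left(-8 \right)} \left(-93\right) = - 8 \left(11 - -16\right) \left(-93\right) = - 8 \left(11 + 16\right) \left(-93\right) = \left(-8\right) 27 \left(-93\right) = \left(-216\right) \left(-93\right) = 20088$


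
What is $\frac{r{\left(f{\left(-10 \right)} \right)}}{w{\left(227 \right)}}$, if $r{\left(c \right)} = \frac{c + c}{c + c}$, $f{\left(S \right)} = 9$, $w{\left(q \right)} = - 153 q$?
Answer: $- \frac{1}{34731} \approx -2.8793 \cdot 10^{-5}$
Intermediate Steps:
$r{\left(c \right)} = 1$ ($r{\left(c \right)} = \frac{2 c}{2 c} = 2 c \frac{1}{2 c} = 1$)
$\frac{r{\left(f{\left(-10 \right)} \right)}}{w{\left(227 \right)}} = 1 \frac{1}{\left(-153\right) 227} = 1 \frac{1}{-34731} = 1 \left(- \frac{1}{34731}\right) = - \frac{1}{34731}$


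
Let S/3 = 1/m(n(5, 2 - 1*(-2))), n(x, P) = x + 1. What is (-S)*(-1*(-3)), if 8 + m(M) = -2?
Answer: 9/10 ≈ 0.90000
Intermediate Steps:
n(x, P) = 1 + x
m(M) = -10 (m(M) = -8 - 2 = -10)
S = -3/10 (S = 3/(-10) = 3*(-⅒) = -3/10 ≈ -0.30000)
(-S)*(-1*(-3)) = (-1*(-3/10))*(-1*(-3)) = (3/10)*3 = 9/10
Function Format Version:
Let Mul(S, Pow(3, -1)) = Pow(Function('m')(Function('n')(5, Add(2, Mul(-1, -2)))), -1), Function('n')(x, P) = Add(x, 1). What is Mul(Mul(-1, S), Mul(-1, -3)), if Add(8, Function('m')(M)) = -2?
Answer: Rational(9, 10) ≈ 0.90000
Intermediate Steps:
Function('n')(x, P) = Add(1, x)
Function('m')(M) = -10 (Function('m')(M) = Add(-8, -2) = -10)
S = Rational(-3, 10) (S = Mul(3, Pow(-10, -1)) = Mul(3, Rational(-1, 10)) = Rational(-3, 10) ≈ -0.30000)
Mul(Mul(-1, S), Mul(-1, -3)) = Mul(Mul(-1, Rational(-3, 10)), Mul(-1, -3)) = Mul(Rational(3, 10), 3) = Rational(9, 10)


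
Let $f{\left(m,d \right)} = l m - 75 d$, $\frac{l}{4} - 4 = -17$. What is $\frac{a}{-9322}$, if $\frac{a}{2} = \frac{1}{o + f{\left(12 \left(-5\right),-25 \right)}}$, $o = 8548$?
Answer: $- \frac{1}{63123923} \approx -1.5842 \cdot 10^{-8}$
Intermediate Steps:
$l = -52$ ($l = 16 + 4 \left(-17\right) = 16 - 68 = -52$)
$f{\left(m,d \right)} = - 75 d - 52 m$ ($f{\left(m,d \right)} = - 52 m - 75 d = - 75 d - 52 m$)
$a = \frac{2}{13543}$ ($a = \frac{2}{8548 - \left(-1875 + 52 \cdot 12 \left(-5\right)\right)} = \frac{2}{8548 + \left(1875 - -3120\right)} = \frac{2}{8548 + \left(1875 + 3120\right)} = \frac{2}{8548 + 4995} = \frac{2}{13543} \approx 0.00014768$)
$\frac{a}{-9322} = \frac{2}{13543 \left(-9322\right)} = \frac{2}{13543} \left(- \frac{1}{9322}\right) = - \frac{1}{63123923}$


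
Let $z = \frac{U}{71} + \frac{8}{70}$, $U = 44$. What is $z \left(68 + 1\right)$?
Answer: $\frac{125856}{2485} \approx 50.646$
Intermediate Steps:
$z = \frac{1824}{2485}$ ($z = \frac{44}{71} + \frac{8}{70} = 44 \cdot \frac{1}{71} + 8 \cdot \frac{1}{70} = \frac{44}{71} + \frac{4}{35} = \frac{1824}{2485} \approx 0.734$)
$z \left(68 + 1\right) = \frac{1824 \left(68 + 1\right)}{2485} = \frac{1824}{2485} \cdot 69 = \frac{125856}{2485}$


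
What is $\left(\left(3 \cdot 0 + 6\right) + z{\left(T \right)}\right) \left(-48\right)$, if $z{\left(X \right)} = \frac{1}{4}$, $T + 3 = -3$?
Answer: $-300$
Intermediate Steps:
$T = -6$ ($T = -3 - 3 = -6$)
$z{\left(X \right)} = \frac{1}{4}$
$\left(\left(3 \cdot 0 + 6\right) + z{\left(T \right)}\right) \left(-48\right) = \left(\left(3 \cdot 0 + 6\right) + \frac{1}{4}\right) \left(-48\right) = \left(\left(0 + 6\right) + \frac{1}{4}\right) \left(-48\right) = \left(6 + \frac{1}{4}\right) \left(-48\right) = \frac{25}{4} \left(-48\right) = -300$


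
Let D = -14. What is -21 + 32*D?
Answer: -469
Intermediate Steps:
-21 + 32*D = -21 + 32*(-14) = -21 - 448 = -469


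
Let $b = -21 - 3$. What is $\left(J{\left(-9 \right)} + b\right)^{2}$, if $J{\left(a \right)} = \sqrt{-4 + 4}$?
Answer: $576$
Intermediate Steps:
$J{\left(a \right)} = 0$ ($J{\left(a \right)} = \sqrt{0} = 0$)
$b = -24$
$\left(J{\left(-9 \right)} + b\right)^{2} = \left(0 - 24\right)^{2} = \left(-24\right)^{2} = 576$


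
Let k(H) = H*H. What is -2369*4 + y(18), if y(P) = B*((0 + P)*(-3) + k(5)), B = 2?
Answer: -9534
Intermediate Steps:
k(H) = H²
y(P) = 50 - 6*P (y(P) = 2*((0 + P)*(-3) + 5²) = 2*(P*(-3) + 25) = 2*(-3*P + 25) = 2*(25 - 3*P) = 50 - 6*P)
-2369*4 + y(18) = -2369*4 + (50 - 6*18) = -103*92 + (50 - 108) = -9476 - 58 = -9534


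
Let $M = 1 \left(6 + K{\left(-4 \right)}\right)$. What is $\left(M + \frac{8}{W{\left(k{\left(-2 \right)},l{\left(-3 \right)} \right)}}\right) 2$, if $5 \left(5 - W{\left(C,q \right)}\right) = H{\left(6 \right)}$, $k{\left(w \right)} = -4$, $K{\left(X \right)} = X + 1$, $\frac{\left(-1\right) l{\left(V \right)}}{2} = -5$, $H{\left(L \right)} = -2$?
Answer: $\frac{242}{27} \approx 8.963$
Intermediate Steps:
$l{\left(V \right)} = 10$ ($l{\left(V \right)} = \left(-2\right) \left(-5\right) = 10$)
$K{\left(X \right)} = 1 + X$
$W{\left(C,q \right)} = \frac{27}{5}$ ($W{\left(C,q \right)} = 5 - - \frac{2}{5} = 5 + \frac{2}{5} = \frac{27}{5}$)
$M = 3$ ($M = 1 \left(6 + \left(1 - 4\right)\right) = 1 \left(6 - 3\right) = 1 \cdot 3 = 3$)
$\left(M + \frac{8}{W{\left(k{\left(-2 \right)},l{\left(-3 \right)} \right)}}\right) 2 = \left(3 + \frac{8}{\frac{27}{5}}\right) 2 = \left(3 + 8 \cdot \frac{5}{27}\right) 2 = \left(3 + \frac{40}{27}\right) 2 = \frac{121}{27} \cdot 2 = \frac{242}{27}$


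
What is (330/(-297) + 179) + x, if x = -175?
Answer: 26/9 ≈ 2.8889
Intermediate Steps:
(330/(-297) + 179) + x = (330/(-297) + 179) - 175 = (330*(-1/297) + 179) - 175 = (-10/9 + 179) - 175 = 1601/9 - 175 = 26/9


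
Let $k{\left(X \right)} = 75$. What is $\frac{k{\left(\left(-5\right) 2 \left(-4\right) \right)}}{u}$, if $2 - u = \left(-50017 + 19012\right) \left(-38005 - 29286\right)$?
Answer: $- \frac{75}{2086357453} \approx -3.5948 \cdot 10^{-8}$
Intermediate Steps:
$u = -2086357453$ ($u = 2 - \left(-50017 + 19012\right) \left(-38005 - 29286\right) = 2 - \left(-31005\right) \left(-67291\right) = 2 - 2086357455 = -2086357453$)
$\frac{k{\left(\left(-5\right) 2 \left(-4\right) \right)}}{u} = \frac{75}{-2086357453} = 75 \left(- \frac{1}{2086357453}\right) = - \frac{75}{2086357453}$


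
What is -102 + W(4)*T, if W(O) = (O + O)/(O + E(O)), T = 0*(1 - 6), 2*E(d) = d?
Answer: -102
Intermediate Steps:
E(d) = d/2
T = 0 (T = 0*(-5) = 0)
W(O) = 4/3 (W(O) = (O + O)/(O + O/2) = (2*O)/((3*O/2)) = (2*O)*(2/(3*O)) = 4/3)
-102 + W(4)*T = -102 + (4/3)*0 = -102 + 0 = -102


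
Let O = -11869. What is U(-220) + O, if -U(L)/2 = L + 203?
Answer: -11835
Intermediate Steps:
U(L) = -406 - 2*L (U(L) = -2*(L + 203) = -2*(203 + L) = -406 - 2*L)
U(-220) + O = (-406 - 2*(-220)) - 11869 = (-406 + 440) - 11869 = 34 - 11869 = -11835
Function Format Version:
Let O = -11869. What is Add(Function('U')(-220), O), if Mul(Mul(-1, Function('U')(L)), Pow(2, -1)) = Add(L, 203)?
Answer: -11835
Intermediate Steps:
Function('U')(L) = Add(-406, Mul(-2, L)) (Function('U')(L) = Mul(-2, Add(L, 203)) = Mul(-2, Add(203, L)) = Add(-406, Mul(-2, L)))
Add(Function('U')(-220), O) = Add(Add(-406, Mul(-2, -220)), -11869) = Add(Add(-406, 440), -11869) = Add(34, -11869) = -11835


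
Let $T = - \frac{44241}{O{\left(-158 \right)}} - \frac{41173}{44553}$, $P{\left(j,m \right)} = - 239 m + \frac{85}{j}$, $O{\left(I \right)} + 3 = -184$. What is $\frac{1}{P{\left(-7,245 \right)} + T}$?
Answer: $- \frac{58319877}{3401884978216} \approx -1.7143 \cdot 10^{-5}$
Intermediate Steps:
$O{\left(I \right)} = -187$ ($O{\left(I \right)} = -3 - 184 = -187$)
$T = \frac{1963369922}{8331411}$ ($T = - \frac{44241}{-187} - \frac{41173}{44553} = \left(-44241\right) \left(- \frac{1}{187}\right) - \frac{41173}{44553} = \frac{44241}{187} - \frac{41173}{44553} = \frac{1963369922}{8331411} \approx 235.66$)
$\frac{1}{P{\left(-7,245 \right)} + T} = \frac{1}{\left(\left(-239\right) 245 + \frac{85}{-7}\right) + \frac{1963369922}{8331411}} = \frac{1}{\left(-58555 + 85 \left(- \frac{1}{7}\right)\right) + \frac{1963369922}{8331411}} = \frac{1}{\left(-58555 - \frac{85}{7}\right) + \frac{1963369922}{8331411}} = \frac{1}{- \frac{409970}{7} + \frac{1963369922}{8331411}} = \frac{1}{- \frac{3401884978216}{58319877}} = - \frac{58319877}{3401884978216}$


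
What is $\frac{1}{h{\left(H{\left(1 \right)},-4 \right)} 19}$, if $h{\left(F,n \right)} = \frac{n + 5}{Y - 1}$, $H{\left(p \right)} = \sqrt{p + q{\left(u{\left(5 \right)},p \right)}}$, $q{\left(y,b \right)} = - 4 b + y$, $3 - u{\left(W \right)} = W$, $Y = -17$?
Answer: $- \frac{18}{19} \approx -0.94737$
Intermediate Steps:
$u{\left(W \right)} = 3 - W$
$q{\left(y,b \right)} = y - 4 b$
$H{\left(p \right)} = \sqrt{-2 - 3 p}$ ($H{\left(p \right)} = \sqrt{p - \left(2 + 4 p\right)} = \sqrt{-2 - 3 p}$)
$h{\left(F,n \right)} = - \frac{5}{18} - \frac{n}{18}$ ($h{\left(F,n \right)} = \frac{n + 5}{-17 - 1} = \frac{5 + n}{-18} = \left(5 + n\right) \left(- \frac{1}{18}\right) = - \frac{5}{18} - \frac{n}{18}$)
$\frac{1}{h{\left(H{\left(1 \right)},-4 \right)} 19} = \frac{1}{\left(- \frac{5}{18} - - \frac{2}{9}\right) 19} = \frac{1}{\left(- \frac{5}{18} + \frac{2}{9}\right) 19} = \frac{1}{\left(- \frac{1}{18}\right) 19} = \frac{1}{- \frac{19}{18}} = - \frac{18}{19}$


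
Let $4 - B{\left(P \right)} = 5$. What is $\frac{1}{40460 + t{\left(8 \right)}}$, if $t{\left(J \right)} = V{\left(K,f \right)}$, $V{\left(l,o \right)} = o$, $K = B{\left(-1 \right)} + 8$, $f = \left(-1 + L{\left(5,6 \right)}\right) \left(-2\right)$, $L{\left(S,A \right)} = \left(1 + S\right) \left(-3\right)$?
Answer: $\frac{1}{40498} \approx 2.4693 \cdot 10^{-5}$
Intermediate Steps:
$L{\left(S,A \right)} = -3 - 3 S$
$B{\left(P \right)} = -1$ ($B{\left(P \right)} = 4 - 5 = -1$)
$f = 38$ ($f = \left(-1 - 18\right) \left(-2\right) = \left(-19\right) \left(-2\right) = 38$)
$K = 7$ ($K = -1 + 8 = 7$)
$t{\left(J \right)} = 38$
$\frac{1}{40460 + t{\left(8 \right)}} = \frac{1}{40460 + 38} = \frac{1}{40498}$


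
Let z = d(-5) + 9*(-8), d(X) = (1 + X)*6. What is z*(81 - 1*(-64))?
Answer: -13920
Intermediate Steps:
d(X) = 6 + 6*X
z = -96 (z = (6 + 6*(-5)) + 9*(-8) = (6 - 30) - 72 = -24 - 72 = -96)
z*(81 - 1*(-64)) = -96*(81 - 1*(-64)) = -96*(81 + 64) = -96*145 = -13920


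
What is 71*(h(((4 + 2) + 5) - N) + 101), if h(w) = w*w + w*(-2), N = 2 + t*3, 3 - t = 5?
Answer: 21016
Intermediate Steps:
t = -2 (t = 3 - 1*5 = 3 - 5 = -2)
N = -4 (N = 2 - 2*3 = 2 - 6 = -4)
h(w) = w² - 2*w
71*(h(((4 + 2) + 5) - N) + 101) = 71*((((4 + 2) + 5) - 1*(-4))*(-2 + (((4 + 2) + 5) - 1*(-4))) + 101) = 71*(((6 + 5) + 4)*(-2 + ((6 + 5) + 4)) + 101) = 71*((11 + 4)*(-2 + (11 + 4)) + 101) = 71*(15*(-2 + 15) + 101) = 71*(15*13 + 101) = 71*(195 + 101) = 71*296 = 21016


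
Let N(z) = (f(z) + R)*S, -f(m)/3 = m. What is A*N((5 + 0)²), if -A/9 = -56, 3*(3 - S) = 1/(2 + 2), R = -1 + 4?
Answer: -105840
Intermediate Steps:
R = 3
S = 35/12 (S = 3 - 1/(3*(2 + 2)) = 3 - ⅓/4 = 3 - ⅓*¼ = 3 - 1/12 = 35/12 ≈ 2.9167)
A = 504 (A = -9*(-56) = 504)
f(m) = -3*m
N(z) = 35/4 - 35*z/4 (N(z) = (-3*z + 3)*(35/12) = (3 - 3*z)*(35/12) = 35/4 - 35*z/4)
A*N((5 + 0)²) = 504*(35/4 - 35*(5 + 0)²/4) = 504*(35/4 - 35/4*5²) = 504*(35/4 - 35/4*25) = 504*(35/4 - 875/4) = 504*(-210) = -105840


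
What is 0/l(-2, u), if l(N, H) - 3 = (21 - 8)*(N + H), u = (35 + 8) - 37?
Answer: 0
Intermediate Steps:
u = 6 (u = 43 - 37 = 6)
l(N, H) = 3 + 13*H + 13*N (l(N, H) = 3 + (21 - 8)*(N + H) = 3 + 13*(H + N) = 3 + (13*H + 13*N) = 3 + 13*H + 13*N)
0/l(-2, u) = 0/(3 + 13*6 + 13*(-2)) = 0/(3 + 78 - 26) = 0/55 = (1/55)*0 = 0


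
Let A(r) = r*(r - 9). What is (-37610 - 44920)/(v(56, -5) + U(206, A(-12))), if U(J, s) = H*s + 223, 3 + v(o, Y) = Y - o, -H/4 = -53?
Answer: -27510/17861 ≈ -1.5402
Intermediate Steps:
H = 212 (H = -4*(-53) = 212)
v(o, Y) = -3 + Y - o (v(o, Y) = -3 + (Y - o) = -3 + Y - o)
A(r) = r*(-9 + r)
U(J, s) = 223 + 212*s (U(J, s) = 212*s + 223 = 223 + 212*s)
(-37610 - 44920)/(v(56, -5) + U(206, A(-12))) = (-37610 - 44920)/((-3 - 5 - 1*56) + (223 + 212*(-12*(-9 - 12)))) = -82530/((-3 - 5 - 56) + (223 + 212*(-12*(-21)))) = -82530/(-64 + (223 + 212*252)) = -82530/(-64 + (223 + 53424)) = -82530/(-64 + 53647) = -82530/53583 = -82530*1/53583 = -27510/17861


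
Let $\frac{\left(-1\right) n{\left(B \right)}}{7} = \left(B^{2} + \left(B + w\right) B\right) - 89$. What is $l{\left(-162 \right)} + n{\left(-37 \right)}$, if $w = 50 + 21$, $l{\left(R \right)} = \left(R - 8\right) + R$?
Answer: $-486$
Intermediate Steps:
$l{\left(R \right)} = -8 + 2 R$ ($l{\left(R \right)} = \left(-8 + R\right) + R = -8 + 2 R$)
$w = 71$
$n{\left(B \right)} = 623 - 7 B^{2} - 7 B \left(71 + B\right)$ ($n{\left(B \right)} = - 7 \left(\left(B^{2} + \left(B + 71\right) B\right) - 89\right) = - 7 \left(\left(B^{2} + \left(71 + B\right) B\right) - 89\right) = - 7 \left(\left(B^{2} + B \left(71 + B\right)\right) - 89\right) = - 7 \left(-89 + B^{2} + B \left(71 + B\right)\right) = 623 - 7 B^{2} - 7 B \left(71 + B\right)$)
$l{\left(-162 \right)} + n{\left(-37 \right)} = \left(-8 + 2 \left(-162\right)\right) - \left(-19012 + 19166\right) = \left(-8 - 324\right) + \left(623 + 18389 - 19166\right) = -332 + \left(623 + 18389 - 19166\right) = -332 - 154 = -486$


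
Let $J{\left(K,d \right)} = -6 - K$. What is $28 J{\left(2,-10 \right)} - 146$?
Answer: $-370$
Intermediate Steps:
$28 J{\left(2,-10 \right)} - 146 = 28 \left(-6 - 2\right) - 146 = 28 \left(-8\right) - 146 = -224 - 146 = -370$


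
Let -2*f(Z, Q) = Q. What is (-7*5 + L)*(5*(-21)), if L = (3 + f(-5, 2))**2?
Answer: 3255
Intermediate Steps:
f(Z, Q) = -Q/2
L = 4 (L = (3 - 1/2*2)**2 = (3 - 1)**2 = 2**2 = 4)
(-7*5 + L)*(5*(-21)) = (-7*5 + 4)*(5*(-21)) = (-35 + 4)*(-105) = -31*(-105) = 3255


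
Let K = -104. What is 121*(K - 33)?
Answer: -16577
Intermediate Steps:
121*(K - 33) = 121*(-104 - 33) = 121*(-137) = -16577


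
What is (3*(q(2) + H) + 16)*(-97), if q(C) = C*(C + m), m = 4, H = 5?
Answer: -6499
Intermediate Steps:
q(C) = C*(4 + C) (q(C) = C*(C + 4) = C*(4 + C))
(3*(q(2) + H) + 16)*(-97) = (3*(2*(4 + 2) + 5) + 16)*(-97) = (3*(2*6 + 5) + 16)*(-97) = (3*(12 + 5) + 16)*(-97) = (3*17 + 16)*(-97) = (51 + 16)*(-97) = 67*(-97) = -6499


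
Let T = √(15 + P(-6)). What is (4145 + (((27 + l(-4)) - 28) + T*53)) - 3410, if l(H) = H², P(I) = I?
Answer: 909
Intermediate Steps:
T = 3 (T = √(15 - 6) = √9 = 3)
(4145 + (((27 + l(-4)) - 28) + T*53)) - 3410 = (4145 + (((27 + (-4)²) - 28) + 3*53)) - 3410 = (4145 + (((27 + 16) - 28) + 159)) - 3410 = (4145 + ((43 - 28) + 159)) - 3410 = (4145 + (15 + 159)) - 3410 = (4145 + 174) - 3410 = 4319 - 3410 = 909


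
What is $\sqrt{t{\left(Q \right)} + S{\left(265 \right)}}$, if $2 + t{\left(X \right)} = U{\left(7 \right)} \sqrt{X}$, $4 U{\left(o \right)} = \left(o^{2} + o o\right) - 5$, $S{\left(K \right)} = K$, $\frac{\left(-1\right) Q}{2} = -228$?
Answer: $\frac{\sqrt{1052 + 186 \sqrt{114}}}{2} \approx 27.559$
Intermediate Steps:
$Q = 456$ ($Q = \left(-2\right) \left(-228\right) = 456$)
$U{\left(o \right)} = - \frac{5}{4} + \frac{o^{2}}{2}$ ($U{\left(o \right)} = \frac{\left(o^{2} + o o\right) - 5}{4} = \frac{\left(o^{2} + o^{2}\right) - 5}{4} = \frac{2 o^{2} - 5}{4} = \frac{-5 + 2 o^{2}}{4} = - \frac{5}{4} + \frac{o^{2}}{2}$)
$t{\left(X \right)} = -2 + \frac{93 \sqrt{X}}{4}$ ($t{\left(X \right)} = -2 + \left(- \frac{5}{4} + \frac{7^{2}}{2}\right) \sqrt{X} = -2 + \left(- \frac{5}{4} + \frac{1}{2} \cdot 49\right) \sqrt{X} = -2 + \left(- \frac{5}{4} + \frac{49}{2}\right) \sqrt{X} = -2 + \frac{93 \sqrt{X}}{4}$)
$\sqrt{t{\left(Q \right)} + S{\left(265 \right)}} = \sqrt{\left(-2 + \frac{93 \sqrt{456}}{4}\right) + 265} = \sqrt{\left(-2 + \frac{93 \cdot 2 \sqrt{114}}{4}\right) + 265} = \sqrt{\left(-2 + \frac{93 \sqrt{114}}{2}\right) + 265} = \sqrt{263 + \frac{93 \sqrt{114}}{2}}$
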